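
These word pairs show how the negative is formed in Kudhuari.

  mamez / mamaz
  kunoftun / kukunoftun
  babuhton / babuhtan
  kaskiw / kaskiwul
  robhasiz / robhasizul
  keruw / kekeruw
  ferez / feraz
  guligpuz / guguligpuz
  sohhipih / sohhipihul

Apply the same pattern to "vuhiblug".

"vuhiblug" has last vowel 'u'. The stems whose last vowel is 'u' (keruw → kekeruw, kunoftun → kukunoftun, guligpuz → guguligpuz) repeat the first consonant+vowel as a prefix.
So vuhiblug → vuvuhiblug.

vuvuhiblug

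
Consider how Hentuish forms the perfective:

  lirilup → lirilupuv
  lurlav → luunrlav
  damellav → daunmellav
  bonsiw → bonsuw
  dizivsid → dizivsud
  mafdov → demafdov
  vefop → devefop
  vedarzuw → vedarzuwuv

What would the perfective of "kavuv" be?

kavuvuv

"kavuv" has last vowel 'u'. The stems whose last vowel is 'u' (lirilup → lirilupuv, vedarzuw → vedarzuwuv) add -uv.
The other patterns: stems whose last vowel is 'i' change the last vowel to 'u'; stems whose last vowel is 'o' add the prefix de-; stems whose last vowel is 'a' insert -un- after the first vowel.
So kavuv → kavuvuv.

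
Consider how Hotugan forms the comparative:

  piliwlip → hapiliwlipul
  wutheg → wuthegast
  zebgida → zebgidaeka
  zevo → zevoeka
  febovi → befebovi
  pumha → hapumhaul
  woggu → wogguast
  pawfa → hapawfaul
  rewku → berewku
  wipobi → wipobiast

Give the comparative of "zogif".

pumha and zebgida both end in -a yet inflect differently (hapumhaul, zebgidaeka), so the final letter is not what conditions the rule; the first letter is.
"zogif" begins with z-. The stems beginning with z- (zebgida → zebgidaeka, zevo → zevoeka) add -eka.
The other patterns: stems beginning with p- add ha- … -ul around the stem; stems beginning with w- add -ast; stems beginning with f- or r- add the prefix be-.
So zogif → zogifeka.

zogifeka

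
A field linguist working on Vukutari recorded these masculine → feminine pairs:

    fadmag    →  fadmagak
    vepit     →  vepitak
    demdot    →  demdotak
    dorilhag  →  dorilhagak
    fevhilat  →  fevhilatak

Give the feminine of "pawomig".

pawomigak

Every pair shown (fadmag → fadmagak, vepit → vepitak, demdot → demdotak, …) follows the same rule: add -ak.
So pawomig → pawomigak.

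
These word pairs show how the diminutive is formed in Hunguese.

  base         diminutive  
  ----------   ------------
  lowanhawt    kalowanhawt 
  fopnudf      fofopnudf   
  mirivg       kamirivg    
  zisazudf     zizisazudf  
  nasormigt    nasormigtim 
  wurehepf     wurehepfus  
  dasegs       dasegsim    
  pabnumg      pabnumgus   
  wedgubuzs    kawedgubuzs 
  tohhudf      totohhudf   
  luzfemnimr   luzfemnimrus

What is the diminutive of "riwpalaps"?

zisazudf and wurehepf both end in -f yet inflect differently (zizisazudf, wurehepfus), so the final letter is not what conditions the rule; the second-to-last letter is.
"riwpalaps" has second-to-last letter 'p'. The one such stem in the data (wurehepf → wurehepfus) adds -us, so the same rule applies.
So riwpalaps → riwpalapsus.

riwpalapsus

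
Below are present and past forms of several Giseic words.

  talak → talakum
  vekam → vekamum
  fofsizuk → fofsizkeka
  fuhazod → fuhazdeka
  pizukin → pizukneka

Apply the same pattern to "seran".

talak and fofsizuk both end in -k yet inflect differently (talakum, fofsizkeka), so the final letter is not what conditions the rule; the last vowel is.
"seran" has last vowel 'a'. The stems whose last vowel is 'a' (talak → talakum, vekam → vekamum) add -um.
The other pattern: stems whose last vowel is 'i', 'o' or 'u' delete the last vowel and add -eka.
So seran → seranum.

seranum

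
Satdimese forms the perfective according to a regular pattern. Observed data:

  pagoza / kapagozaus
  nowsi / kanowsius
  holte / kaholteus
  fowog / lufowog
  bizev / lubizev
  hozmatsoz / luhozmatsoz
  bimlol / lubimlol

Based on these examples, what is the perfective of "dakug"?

holte and bizev both have last vowel 'e' yet inflect differently (kaholteus, lubizev), so the last vowel is not what conditions the rule; whether the stem ends in a vowel or a consonant is.
"dakug" ends in a consonant. The stems ending in a consonant (fowog → lufowog, bizev → lubizev, hozmatsoz → luhozmatsoz) add the prefix lu-.
The other pattern: stems ending in a vowel add ka- … -us around the stem.
So dakug → ludakug.

ludakug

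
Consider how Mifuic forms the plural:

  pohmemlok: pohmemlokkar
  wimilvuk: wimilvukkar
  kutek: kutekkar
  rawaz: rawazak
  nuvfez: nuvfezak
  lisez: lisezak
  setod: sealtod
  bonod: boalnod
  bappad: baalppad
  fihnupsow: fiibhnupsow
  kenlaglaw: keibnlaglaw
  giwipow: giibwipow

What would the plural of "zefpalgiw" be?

"zefpalgiw" ends in -w. The stems ending in -w (fihnupsow → fiibhnupsow, kenlaglaw → keibnlaglaw, giwipow → giibwipow) insert -ib- after the first vowel.
So zefpalgiw → zeibfpalgiw.

zeibfpalgiw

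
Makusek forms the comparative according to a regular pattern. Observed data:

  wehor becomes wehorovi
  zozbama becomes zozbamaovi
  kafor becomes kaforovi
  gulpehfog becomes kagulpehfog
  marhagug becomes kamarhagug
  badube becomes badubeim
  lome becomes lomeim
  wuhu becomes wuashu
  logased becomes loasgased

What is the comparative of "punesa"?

"punesa" ends in -a. The one such stem in the data (zozbama → zozbamaovi) adds -ovi, so the same rule applies.
The other patterns: stems ending in -g add the prefix ka-; stems ending in -e add -im; stems ending in -d or -u insert -as- after the first vowel.
So punesa → punesaovi.

punesaovi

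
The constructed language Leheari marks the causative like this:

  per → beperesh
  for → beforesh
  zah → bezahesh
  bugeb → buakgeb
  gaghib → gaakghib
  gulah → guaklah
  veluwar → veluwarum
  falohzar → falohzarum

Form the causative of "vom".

zah and gulah both end in -h yet inflect differently (bezahesh, guaklah), so the final letter is not what conditions the rule; the number of vowels is.
"vom" has 1 vowel. The stems with 1 vowel (per → beperesh, for → beforesh, zah → bezahesh) add be- … -esh around the stem.
So vom → bevomesh.

bevomesh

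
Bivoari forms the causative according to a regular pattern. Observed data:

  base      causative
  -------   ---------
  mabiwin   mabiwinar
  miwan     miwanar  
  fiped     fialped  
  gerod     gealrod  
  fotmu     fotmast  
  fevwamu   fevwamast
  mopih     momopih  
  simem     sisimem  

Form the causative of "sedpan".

sedpanar

mabiwin and mopih both have last vowel 'i' yet inflect differently (mabiwinar, momopih), so the last vowel is not what conditions the rule; the final letter is.
"sedpan" ends in -n. The stems ending in -n (mabiwin → mabiwinar, miwan → miwanar) add -ar.
The other patterns: stems ending in -d insert -al- after the first vowel; stems ending in -u drop the final letter and add -ast; stems ending in -h or -m repeat the first consonant+vowel as a prefix.
So sedpan → sedpanar.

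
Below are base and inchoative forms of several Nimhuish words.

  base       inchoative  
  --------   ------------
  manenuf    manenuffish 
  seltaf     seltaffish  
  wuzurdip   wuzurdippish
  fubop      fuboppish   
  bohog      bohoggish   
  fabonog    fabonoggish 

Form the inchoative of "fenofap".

Every pair shown (manenuf → manenuffish, seltaf → seltaffish, wuzurdip → wuzurdippish, …) follows the same rule: double the final consonant and add -ish.
So fenofap → fenofappish.

fenofappish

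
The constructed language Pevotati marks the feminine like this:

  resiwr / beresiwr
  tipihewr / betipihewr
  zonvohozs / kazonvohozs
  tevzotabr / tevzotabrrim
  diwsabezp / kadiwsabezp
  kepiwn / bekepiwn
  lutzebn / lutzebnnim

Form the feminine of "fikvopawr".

"fikvopawr" has second-to-last letter 'w'. The stems whose second-to-last letter is 'w' (tipihewr → betipihewr, resiwr → beresiwr, kepiwn → bekepiwn) add the prefix be-.
So fikvopawr → befikvopawr.

befikvopawr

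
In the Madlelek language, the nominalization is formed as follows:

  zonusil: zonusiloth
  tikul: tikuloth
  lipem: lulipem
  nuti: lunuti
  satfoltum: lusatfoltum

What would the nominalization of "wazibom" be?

luwazibom

zonusil and nuti both have last vowel 'i' yet inflect differently (zonusiloth, lunuti), so the last vowel is not what conditions the rule; the final letter is.
"wazibom" ends in -m. The stems ending in -m (lipem → lulipem, satfoltum → lusatfoltum) add the prefix lu-.
So wazibom → luwazibom.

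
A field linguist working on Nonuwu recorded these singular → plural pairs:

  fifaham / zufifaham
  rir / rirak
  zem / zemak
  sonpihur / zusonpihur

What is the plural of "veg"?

"veg" has 1 vowel. The stems with 1 vowel (rir → rirak, zem → zemak) add -ak.
The other pattern: stems with 3 vowels add the prefix zu-.
So veg → vegak.

vegak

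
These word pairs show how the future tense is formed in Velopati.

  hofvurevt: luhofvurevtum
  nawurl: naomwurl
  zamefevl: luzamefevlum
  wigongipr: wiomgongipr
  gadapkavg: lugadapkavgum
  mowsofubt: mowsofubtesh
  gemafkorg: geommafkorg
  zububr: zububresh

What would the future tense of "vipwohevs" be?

luvipwohevsum

mowsofubt and hofvurevt both end in -t yet inflect differently (mowsofubtesh, luhofvurevtum), so the final letter is not what conditions the rule; the second-to-last letter is.
"vipwohevs" has second-to-last letter 'v'. The stems whose second-to-last letter is 'v' (zamefevl → luzamefevlum, hofvurevt → luhofvurevtum, gadapkavg → lugadapkavgum) add lu- … -um around the stem.
So vipwohevs → luvipwohevsum.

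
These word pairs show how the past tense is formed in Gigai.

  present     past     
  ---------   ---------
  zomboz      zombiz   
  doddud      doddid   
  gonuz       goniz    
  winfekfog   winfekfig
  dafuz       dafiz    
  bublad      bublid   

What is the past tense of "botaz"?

botiz

Every pair shown (zomboz → zombiz, doddud → doddid, gonuz → goniz, …) follows the same rule: change the last vowel to 'i'.
So botaz → botiz.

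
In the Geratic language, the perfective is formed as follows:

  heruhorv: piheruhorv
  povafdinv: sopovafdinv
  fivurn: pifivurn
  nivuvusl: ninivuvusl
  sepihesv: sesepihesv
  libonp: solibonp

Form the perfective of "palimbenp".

sepihesv and povafdinv both end in -v yet inflect differently (sesepihesv, sopovafdinv), so the final letter is not what conditions the rule; the second-to-last letter is.
"palimbenp" has second-to-last letter 'n'. The stems whose second-to-last letter is 'n' (libonp → solibonp, povafdinv → sopovafdinv) add the prefix so-.
The other patterns: stems whose second-to-last letter is 's' repeat the first consonant+vowel as a prefix; stems whose second-to-last letter is 'r' add the prefix pi-.
So palimbenp → sopalimbenp.

sopalimbenp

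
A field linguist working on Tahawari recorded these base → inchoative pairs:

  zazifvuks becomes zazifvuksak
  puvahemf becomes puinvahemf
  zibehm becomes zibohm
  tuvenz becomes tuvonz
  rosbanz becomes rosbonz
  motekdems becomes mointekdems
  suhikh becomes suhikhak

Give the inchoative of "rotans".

rotons

motekdems and zazifvuks both end in -s yet inflect differently (mointekdems, zazifvuksak), so the final letter is not what conditions the rule; the second-to-last letter is.
"rotans" has second-to-last letter 'n'. The stems whose second-to-last letter is 'n' (rosbanz → rosbonz, tuvenz → tuvonz) change the last vowel to 'o'.
The other patterns: stems whose second-to-last letter is 'm' insert -in- after the first vowel; stems whose second-to-last letter is 'k' add -ak.
So rotans → rotons.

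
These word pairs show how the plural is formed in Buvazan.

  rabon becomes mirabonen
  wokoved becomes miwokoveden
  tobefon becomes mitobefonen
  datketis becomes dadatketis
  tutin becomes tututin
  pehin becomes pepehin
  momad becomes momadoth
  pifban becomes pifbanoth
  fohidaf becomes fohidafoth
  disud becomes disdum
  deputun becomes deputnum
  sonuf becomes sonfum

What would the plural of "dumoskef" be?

midumoskefen

"dumoskef" has last vowel 'e'. The one such stem in the data (wokoved → miwokoveden) adds mi- … -en around the stem, so the same rule applies.
So dumoskef → midumoskefen.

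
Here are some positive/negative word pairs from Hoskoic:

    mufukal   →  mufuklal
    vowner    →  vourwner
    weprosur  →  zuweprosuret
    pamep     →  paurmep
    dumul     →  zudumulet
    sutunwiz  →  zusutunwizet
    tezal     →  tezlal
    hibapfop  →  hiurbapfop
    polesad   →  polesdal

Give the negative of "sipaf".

sipfal

tezal and dumul both end in -l yet inflect differently (tezlal, zudumulet), so the final letter is not what conditions the rule; the last vowel is.
"sipaf" has last vowel 'a'. The stems whose last vowel is 'a' (polesad → polesdal, tezal → tezlal, mufukal → mufuklal) delete the last vowel and add -al.
The other patterns: stems whose last vowel is 'i' or 'u' add zu- … -et around the stem; stems whose last vowel is 'e' or 'o' insert -ur- after the first vowel.
So sipaf → sipfal.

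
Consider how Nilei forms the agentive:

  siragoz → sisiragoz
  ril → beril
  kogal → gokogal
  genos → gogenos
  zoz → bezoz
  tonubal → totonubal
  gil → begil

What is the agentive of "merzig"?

gomerzig

ril and kogal both end in -l yet inflect differently (beril, gokogal), so the final letter is not what conditions the rule; the number of vowels is.
"merzig" has 2 vowels. The stems with 2 vowels (kogal → gokogal, genos → gogenos) add the prefix go-.
The other patterns: stems with 1 vowel add the prefix be-; stems with 3 vowels repeat the first consonant+vowel as a prefix.
So merzig → gomerzig.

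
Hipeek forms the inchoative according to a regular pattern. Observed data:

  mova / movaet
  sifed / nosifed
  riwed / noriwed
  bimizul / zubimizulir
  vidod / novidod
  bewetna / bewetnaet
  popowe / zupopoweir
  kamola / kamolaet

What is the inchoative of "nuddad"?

nonuddad

sifed and popowe both have last vowel 'e' yet inflect differently (nosifed, zupopoweir), so the last vowel is not what conditions the rule; the final letter is.
"nuddad" ends in -d. The stems ending in -d (vidod → novidod, sifed → nosifed, riwed → noriwed) add the prefix no-.
So nuddad → nonuddad.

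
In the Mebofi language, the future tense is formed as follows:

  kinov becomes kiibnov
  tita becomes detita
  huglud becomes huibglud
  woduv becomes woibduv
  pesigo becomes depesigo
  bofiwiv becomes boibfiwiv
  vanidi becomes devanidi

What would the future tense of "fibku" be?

defibku

"fibku" ends in a vowel. The stems ending in a vowel (tita → detita, vanidi → devanidi, pesigo → depesigo) add the prefix de-.
The other pattern: stems ending in a consonant insert -ib- after the first vowel.
So fibku → defibku.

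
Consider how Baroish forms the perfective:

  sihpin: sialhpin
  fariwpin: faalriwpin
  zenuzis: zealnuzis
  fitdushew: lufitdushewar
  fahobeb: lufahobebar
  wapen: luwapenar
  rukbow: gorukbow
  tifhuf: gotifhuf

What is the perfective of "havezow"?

gohavezow

sihpin and wapen both end in -n yet inflect differently (sialhpin, luwapenar), so the final letter is not what conditions the rule; the last vowel is.
"havezow" has last vowel 'o'. The one such stem in the data (rukbow → gorukbow) adds the prefix go-, so the same rule applies.
So havezow → gohavezow.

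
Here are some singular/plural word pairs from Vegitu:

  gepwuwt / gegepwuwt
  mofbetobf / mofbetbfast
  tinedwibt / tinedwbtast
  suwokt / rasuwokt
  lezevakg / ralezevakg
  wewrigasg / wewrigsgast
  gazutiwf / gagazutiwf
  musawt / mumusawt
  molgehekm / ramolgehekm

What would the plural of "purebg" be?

"purebg" has second-to-last letter 'b'. The stems whose second-to-last letter is 'b' (tinedwibt → tinedwbtast, mofbetobf → mofbetbfast) delete the last vowel and add -ast.
So purebg → purbgast.

purbgast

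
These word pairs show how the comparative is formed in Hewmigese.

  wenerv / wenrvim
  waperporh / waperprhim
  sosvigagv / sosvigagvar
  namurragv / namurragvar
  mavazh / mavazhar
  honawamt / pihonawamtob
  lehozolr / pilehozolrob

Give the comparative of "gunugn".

gunugnar

wenerv and sosvigagv both end in -v yet inflect differently (wenrvim, sosvigagvar), so the final letter is not what conditions the rule; the second-to-last letter is.
"gunugn" has second-to-last letter 'g'. The stems whose second-to-last letter is 'g' (sosvigagv → sosvigagvar, namurragv → namurragvar) add -ar.
The other patterns: stems whose second-to-last letter is 'r' delete the last vowel and add -im; stems whose second-to-last letter is 'l' or 'm' add pi- … -ob around the stem.
So gunugn → gunugnar.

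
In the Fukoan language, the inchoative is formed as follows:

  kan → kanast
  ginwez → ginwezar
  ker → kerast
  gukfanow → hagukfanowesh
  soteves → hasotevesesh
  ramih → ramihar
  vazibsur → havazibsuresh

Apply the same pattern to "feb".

febast

ker and vazibsur both end in -r yet inflect differently (kerast, havazibsuresh), so the final letter is not what conditions the rule; the number of vowels is.
"feb" has 1 vowel. The stems with 1 vowel (kan → kanast, ker → kerast) add -ast.
So feb → febast.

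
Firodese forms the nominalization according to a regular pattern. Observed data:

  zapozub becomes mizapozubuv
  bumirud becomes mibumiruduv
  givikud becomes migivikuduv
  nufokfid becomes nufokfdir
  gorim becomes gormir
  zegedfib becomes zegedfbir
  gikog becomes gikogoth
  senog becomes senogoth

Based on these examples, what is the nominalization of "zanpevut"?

mizanpevutuv

bumirud and nufokfid both end in -d yet inflect differently (mibumiruduv, nufokfdir), so the final letter is not what conditions the rule; the last vowel is.
"zanpevut" has last vowel 'u'. The stems whose last vowel is 'u' (zapozub → mizapozubuv, bumirud → mibumiruduv, givikud → migivikuduv) add mi- … -uv around the stem.
So zanpevut → mizanpevutuv.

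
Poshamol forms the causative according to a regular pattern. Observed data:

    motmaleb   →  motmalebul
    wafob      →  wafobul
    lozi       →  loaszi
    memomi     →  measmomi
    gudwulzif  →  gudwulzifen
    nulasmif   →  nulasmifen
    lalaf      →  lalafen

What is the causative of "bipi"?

lozi and gudwulzif both have last vowel 'i' yet inflect differently (loaszi, gudwulzifen), so the last vowel is not what conditions the rule; the final letter is.
"bipi" ends in -i. The stems ending in -i (lozi → loaszi, memomi → measmomi) insert -as- after the first vowel.
The other patterns: stems ending in -b add -ul; stems ending in -f add -en.
So bipi → biaspi.

biaspi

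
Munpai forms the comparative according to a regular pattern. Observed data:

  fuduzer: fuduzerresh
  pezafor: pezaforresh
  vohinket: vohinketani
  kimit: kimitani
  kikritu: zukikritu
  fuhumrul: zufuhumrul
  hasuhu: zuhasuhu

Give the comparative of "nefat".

fuduzer and vohinket both have last vowel 'e' yet inflect differently (fuduzerresh, vohinketani), so the last vowel is not what conditions the rule; the final letter is.
"nefat" ends in -t. The stems ending in -t (vohinket → vohinketani, kimit → kimitani) add -ani.
So nefat → nefatani.

nefatani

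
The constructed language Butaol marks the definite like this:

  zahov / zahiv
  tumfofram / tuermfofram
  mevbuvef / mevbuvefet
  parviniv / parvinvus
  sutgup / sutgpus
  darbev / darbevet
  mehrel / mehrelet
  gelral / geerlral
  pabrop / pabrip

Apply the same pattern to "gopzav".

mehrel and gelral both end in -l yet inflect differently (mehrelet, geerlral), so the final letter is not what conditions the rule; the last vowel is.
"gopzav" has last vowel 'a'. The stems whose last vowel is 'a' (tumfofram → tuermfofram, gelral → geerlral) insert -er- after the first vowel.
The other patterns: stems whose last vowel is 'e' add -et; stems whose last vowel is 'o' change the last vowel to 'i'; stems whose last vowel is 'i' or 'u' delete the last vowel and add -us.
So gopzav → goerpzav.

goerpzav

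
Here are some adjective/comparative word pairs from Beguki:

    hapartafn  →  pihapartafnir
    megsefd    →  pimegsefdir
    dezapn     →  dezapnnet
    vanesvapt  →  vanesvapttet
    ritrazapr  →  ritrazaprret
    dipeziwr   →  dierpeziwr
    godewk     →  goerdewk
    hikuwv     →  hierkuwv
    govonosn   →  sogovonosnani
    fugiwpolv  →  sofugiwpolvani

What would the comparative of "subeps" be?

hapartafn and dezapn both end in -n yet inflect differently (pihapartafnir, dezapnnet), so the final letter is not what conditions the rule; the second-to-last letter is.
"subeps" has second-to-last letter 'p'. The stems whose second-to-last letter is 'p' (dezapn → dezapnnet, vanesvapt → vanesvapttet, ritrazapr → ritrazaprret) double the final consonant and add -et.
So subeps → subepsset.

subepsset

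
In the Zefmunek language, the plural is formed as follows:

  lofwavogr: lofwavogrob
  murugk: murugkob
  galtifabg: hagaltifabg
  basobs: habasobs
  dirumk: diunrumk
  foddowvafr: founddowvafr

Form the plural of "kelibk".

hakelibk

"kelibk" has second-to-last letter 'b'. The stems whose second-to-last letter is 'b' (galtifabg → hagaltifabg, basobs → habasobs) add the prefix ha-.
The other patterns: stems whose second-to-last letter is 'g' add -ob; stems whose second-to-last letter is 'f' or 'm' insert -un- after the first vowel.
So kelibk → hakelibk.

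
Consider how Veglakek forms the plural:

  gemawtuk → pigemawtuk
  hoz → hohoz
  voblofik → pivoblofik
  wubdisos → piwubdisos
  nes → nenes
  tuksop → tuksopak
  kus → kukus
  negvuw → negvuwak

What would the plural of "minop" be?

minopak

kus and wubdisos both end in -s yet inflect differently (kukus, piwubdisos), so the final letter is not what conditions the rule; the number of vowels is.
"minop" has 2 vowels. The stems with 2 vowels (negvuw → negvuwak, tuksop → tuksopak) add -ak.
So minop → minopak.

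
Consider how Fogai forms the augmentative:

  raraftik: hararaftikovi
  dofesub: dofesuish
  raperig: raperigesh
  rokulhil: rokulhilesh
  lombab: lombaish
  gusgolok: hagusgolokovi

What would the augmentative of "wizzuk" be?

raraftik and rokulhil both have last vowel 'i' yet inflect differently (hararaftikovi, rokulhilesh), so the last vowel is not what conditions the rule; the final letter is.
"wizzuk" ends in -k. The stems ending in -k (raraftik → hararaftikovi, gusgolok → hagusgolokovi) add ha- … -ovi around the stem.
The other patterns: stems ending in -b drop the final letter and add -ish; stems ending in -g or -l add -esh.
So wizzuk → hawizzukovi.

hawizzukovi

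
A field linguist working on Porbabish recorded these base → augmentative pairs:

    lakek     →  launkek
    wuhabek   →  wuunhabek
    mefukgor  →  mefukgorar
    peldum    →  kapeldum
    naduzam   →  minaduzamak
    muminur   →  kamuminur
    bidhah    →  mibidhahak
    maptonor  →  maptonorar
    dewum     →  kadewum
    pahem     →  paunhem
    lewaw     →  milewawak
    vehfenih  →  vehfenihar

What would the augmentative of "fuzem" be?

fuunzem

"fuzem" has last vowel 'e'. The stems whose last vowel is 'e' (lakek → launkek, pahem → paunhem, wuhabek → wuunhabek) insert -un- after the first vowel.
So fuzem → fuunzem.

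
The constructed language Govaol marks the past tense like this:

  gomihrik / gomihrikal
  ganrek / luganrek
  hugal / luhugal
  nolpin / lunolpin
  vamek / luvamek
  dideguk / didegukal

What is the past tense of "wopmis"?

luwopmis

gomihrik and vamek both end in -k yet inflect differently (gomihrikal, luvamek), so the final letter is not what conditions the rule; the number of vowels is.
"wopmis" has 2 vowels. The stems with 2 vowels (nolpin → lunolpin, vamek → luvamek, ganrek → luganrek) add the prefix lu-.
So wopmis → luwopmis.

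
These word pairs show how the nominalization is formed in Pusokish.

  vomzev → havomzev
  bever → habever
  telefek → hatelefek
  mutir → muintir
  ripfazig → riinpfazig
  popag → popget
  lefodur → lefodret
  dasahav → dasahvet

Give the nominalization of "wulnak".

bever and mutir both end in -r yet inflect differently (habever, muintir), so the final letter is not what conditions the rule; the last vowel is.
"wulnak" has last vowel 'a'. The stems whose last vowel is 'a' (popag → popget, dasahav → dasahvet) delete the last vowel and add -et.
So wulnak → wulnket.

wulnket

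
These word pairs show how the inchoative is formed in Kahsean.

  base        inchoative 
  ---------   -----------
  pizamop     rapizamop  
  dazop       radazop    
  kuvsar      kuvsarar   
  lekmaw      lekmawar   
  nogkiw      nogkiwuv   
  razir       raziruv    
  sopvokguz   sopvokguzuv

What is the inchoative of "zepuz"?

zepuzuv

lekmaw and nogkiw both end in -w yet inflect differently (lekmawar, nogkiwuv), so the final letter is not what conditions the rule; the last vowel is.
"zepuz" has last vowel 'u'. The one such stem in the data (sopvokguz → sopvokguzuv) adds -uv, so the same rule applies.
The other patterns: stems whose last vowel is 'o' add the prefix ra-; stems whose last vowel is 'a' add -ar.
So zepuz → zepuzuv.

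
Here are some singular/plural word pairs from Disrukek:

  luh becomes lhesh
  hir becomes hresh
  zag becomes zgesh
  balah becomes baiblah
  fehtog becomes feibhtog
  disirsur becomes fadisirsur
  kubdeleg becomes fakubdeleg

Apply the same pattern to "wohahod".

fawohahod

"wohahod" has 3 vowels. The stems with 3 vowels (disirsur → fadisirsur, kubdeleg → fakubdeleg) add the prefix fa-.
So wohahod → fawohahod.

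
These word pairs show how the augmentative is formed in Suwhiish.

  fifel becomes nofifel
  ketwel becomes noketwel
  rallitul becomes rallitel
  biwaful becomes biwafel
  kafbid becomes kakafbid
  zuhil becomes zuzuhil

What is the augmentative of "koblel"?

"koblel" has last vowel 'e'. The stems whose last vowel is 'e' (fifel → nofifel, ketwel → noketwel) add the prefix no-.
The other patterns: stems whose last vowel is 'u' change the last vowel to 'e'; stems whose last vowel is 'i' repeat the first consonant+vowel as a prefix.
So koblel → nokoblel.

nokoblel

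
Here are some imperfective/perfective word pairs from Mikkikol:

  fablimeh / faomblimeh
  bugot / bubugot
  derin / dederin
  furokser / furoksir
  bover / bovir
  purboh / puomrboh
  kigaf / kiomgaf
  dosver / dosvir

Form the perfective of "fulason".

dosver and fablimeh both have last vowel 'e' yet inflect differently (dosvir, faomblimeh), so the last vowel is not what conditions the rule; the final letter is.
"fulason" ends in -n. The one such stem in the data (derin → dederin) repeats the first consonant+vowel as a prefix (as does bugot), so the same rule applies.
The other patterns: stems ending in -r change the last vowel to 'i'; stems ending in -f or -h insert -om- after the first vowel.
So fulason → fufulason.

fufulason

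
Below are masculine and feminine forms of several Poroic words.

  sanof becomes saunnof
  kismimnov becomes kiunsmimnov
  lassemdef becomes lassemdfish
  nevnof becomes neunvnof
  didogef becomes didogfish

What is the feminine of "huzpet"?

huzptish

didogef and sanof both end in -f yet inflect differently (didogfish, saunnof), so the final letter is not what conditions the rule; the last vowel is.
"huzpet" has last vowel 'e'. The stems whose last vowel is 'e' (didogef → didogfish, lassemdef → lassemdfish) delete the last vowel and add -ish.
So huzpet → huzptish.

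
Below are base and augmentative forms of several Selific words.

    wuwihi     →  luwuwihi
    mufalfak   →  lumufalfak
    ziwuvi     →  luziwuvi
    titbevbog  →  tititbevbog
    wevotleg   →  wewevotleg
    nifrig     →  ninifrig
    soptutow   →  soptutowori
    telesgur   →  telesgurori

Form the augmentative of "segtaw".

segtawori

wuwihi and nifrig both have last vowel 'i' yet inflect differently (luwuwihi, ninifrig), so the last vowel is not what conditions the rule; the final letter is.
"segtaw" ends in -w. The one such stem in the data (soptutow → soptutowori) adds -ori, so the same rule applies.
The other patterns: stems ending in -i or -k add the prefix lu-; stems ending in -g repeat the first consonant+vowel as a prefix.
So segtaw → segtawori.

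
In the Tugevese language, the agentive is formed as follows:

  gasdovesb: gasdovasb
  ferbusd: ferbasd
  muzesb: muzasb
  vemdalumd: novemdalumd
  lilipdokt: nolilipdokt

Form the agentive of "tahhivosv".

tahhivasv

ferbusd and vemdalumd both end in -d yet inflect differently (ferbasd, novemdalumd), so the final letter is not what conditions the rule; the second-to-last letter is.
"tahhivosv" has second-to-last letter 's'. The stems whose second-to-last letter is 's' (gasdovesb → gasdovasb, ferbusd → ferbasd, muzesb → muzasb) change the last vowel to 'a'.
The other pattern: stems whose second-to-last letter is 'k' or 'm' add the prefix no-.
So tahhivosv → tahhivasv.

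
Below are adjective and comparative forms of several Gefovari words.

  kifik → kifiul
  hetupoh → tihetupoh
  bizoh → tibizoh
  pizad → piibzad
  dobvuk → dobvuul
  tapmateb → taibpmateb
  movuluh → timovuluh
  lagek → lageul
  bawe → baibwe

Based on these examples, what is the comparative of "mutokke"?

muibtokke

dobvuk and movuluh both have last vowel 'u' yet inflect differently (dobvuul, timovuluh), so the last vowel is not what conditions the rule; the final letter is.
"mutokke" ends in -e. The one such stem in the data (bawe → baibwe) inserts -ib- after the first vowel (as do tapmateb, pizad), so the same rule applies.
The other patterns: stems ending in -k drop the final letter and add -ul; stems ending in -h add the prefix ti-.
So mutokke → muibtokke.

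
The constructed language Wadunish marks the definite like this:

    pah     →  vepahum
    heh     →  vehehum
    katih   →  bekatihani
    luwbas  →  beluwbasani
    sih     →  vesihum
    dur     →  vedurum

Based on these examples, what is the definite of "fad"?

vefadum

"fad" has 1 vowel. The stems with 1 vowel (sih → vesihum, dur → vedurum, pah → vepahum) add ve- … -um around the stem.
The other pattern: stems with 2 vowels add be- … -ani around the stem.
So fad → vefadum.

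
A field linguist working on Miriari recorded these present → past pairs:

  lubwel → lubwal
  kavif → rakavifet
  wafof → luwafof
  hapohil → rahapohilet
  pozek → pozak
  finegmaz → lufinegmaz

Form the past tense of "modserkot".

lumodserkot

wafof and kavif both end in -f yet inflect differently (luwafof, rakavifet), so the final letter is not what conditions the rule; the last vowel is.
"modserkot" has last vowel 'o'. The one such stem in the data (wafof → luwafof) adds the prefix lu-, so the same rule applies.
So modserkot → lumodserkot.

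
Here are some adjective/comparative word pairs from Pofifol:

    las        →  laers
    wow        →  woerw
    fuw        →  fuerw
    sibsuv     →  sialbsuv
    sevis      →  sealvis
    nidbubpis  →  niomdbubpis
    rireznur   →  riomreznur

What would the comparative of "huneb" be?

las and sevis both end in -s yet inflect differently (laers, sealvis), so the final letter is not what conditions the rule; the number of vowels is.
"huneb" has 2 vowels. The stems with 2 vowels (sibsuv → sialbsuv, sevis → sealvis) insert -al- after the first vowel.
The other patterns: stems with 1 vowel insert -er- after the first vowel; stems with 3 vowels insert -om- after the first vowel.
So huneb → hualneb.

hualneb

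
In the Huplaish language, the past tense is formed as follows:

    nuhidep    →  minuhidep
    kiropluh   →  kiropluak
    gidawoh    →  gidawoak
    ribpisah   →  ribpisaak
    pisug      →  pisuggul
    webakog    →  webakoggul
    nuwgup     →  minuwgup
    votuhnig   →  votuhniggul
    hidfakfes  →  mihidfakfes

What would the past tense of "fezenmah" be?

kiropluh and pisug both have last vowel 'u' yet inflect differently (kiropluak, pisuggul), so the last vowel is not what conditions the rule; the final letter is.
"fezenmah" ends in -h. The stems ending in -h (kiropluh → kiropluak, ribpisah → ribpisaak, gidawoh → gidawoak) drop the final letter and add -ak.
So fezenmah → fezenmaak.

fezenmaak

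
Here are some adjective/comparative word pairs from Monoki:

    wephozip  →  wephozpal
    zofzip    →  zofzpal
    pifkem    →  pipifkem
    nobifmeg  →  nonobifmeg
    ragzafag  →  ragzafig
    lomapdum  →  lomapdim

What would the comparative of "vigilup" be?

nobifmeg and ragzafag both end in -g yet inflect differently (nonobifmeg, ragzafig), so the final letter is not what conditions the rule; the last vowel is.
"vigilup" has last vowel 'u'. The one such stem in the data (lomapdum → lomapdim) changes the last vowel to 'i' (as does ragzafag), so the same rule applies.
So vigilup → vigilip.

vigilip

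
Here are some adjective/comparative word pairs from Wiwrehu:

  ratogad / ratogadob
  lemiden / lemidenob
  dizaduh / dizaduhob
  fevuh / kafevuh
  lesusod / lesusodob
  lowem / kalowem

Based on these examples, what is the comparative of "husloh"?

kahusloh

"husloh" has 2 vowels. The stems with 2 vowels (fevuh → kafevuh, lowem → kalowem) add the prefix ka-.
So husloh → kahusloh.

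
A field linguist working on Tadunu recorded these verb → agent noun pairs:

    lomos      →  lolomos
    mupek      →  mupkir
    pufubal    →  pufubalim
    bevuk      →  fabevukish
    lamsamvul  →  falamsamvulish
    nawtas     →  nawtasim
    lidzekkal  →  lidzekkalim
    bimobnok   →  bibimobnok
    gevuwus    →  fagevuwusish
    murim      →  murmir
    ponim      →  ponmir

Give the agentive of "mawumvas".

mawumvasim

lamsamvul and pufubal both end in -l yet inflect differently (falamsamvulish, pufubalim), so the final letter is not what conditions the rule; the last vowel is.
"mawumvas" has last vowel 'a'. The stems whose last vowel is 'a' (pufubal → pufubalim, nawtas → nawtasim, lidzekkal → lidzekkalim) add -im.
So mawumvas → mawumvasim.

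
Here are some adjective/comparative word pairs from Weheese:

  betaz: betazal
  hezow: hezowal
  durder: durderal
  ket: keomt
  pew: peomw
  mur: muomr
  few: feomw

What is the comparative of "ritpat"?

hezow and pew both end in -w yet inflect differently (hezowal, peomw), so the final letter is not what conditions the rule; the number of vowels is.
"ritpat" has 2 vowels. The stems with 2 vowels (betaz → betazal, hezow → hezowal, durder → durderal) add -al.
The other pattern: stems with 1 vowel insert -om- after the first vowel.
So ritpat → ritpatal.

ritpatal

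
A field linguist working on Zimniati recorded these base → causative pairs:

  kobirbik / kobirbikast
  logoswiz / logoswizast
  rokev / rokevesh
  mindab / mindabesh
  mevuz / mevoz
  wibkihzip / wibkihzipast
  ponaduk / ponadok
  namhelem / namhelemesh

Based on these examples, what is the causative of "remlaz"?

mevuz and logoswiz both end in -z yet inflect differently (mevoz, logoswizast), so the final letter is not what conditions the rule; the last vowel is.
"remlaz" has last vowel 'a'. The one such stem in the data (mindab → mindabesh) adds -esh, so the same rule applies.
The other patterns: stems whose last vowel is 'u' change the last vowel to 'o'; stems whose last vowel is 'i' add -ast.
So remlaz → remlazesh.

remlazesh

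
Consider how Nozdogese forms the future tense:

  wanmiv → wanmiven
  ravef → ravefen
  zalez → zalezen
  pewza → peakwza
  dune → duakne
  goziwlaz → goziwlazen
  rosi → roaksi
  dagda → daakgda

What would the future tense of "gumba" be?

goziwlaz and dagda both have last vowel 'a' yet inflect differently (goziwlazen, daakgda), so the last vowel is not what conditions the rule; whether the stem ends in a vowel or a consonant is.
"gumba" ends in a vowel. The stems ending in a vowel (dagda → daakgda, rosi → roaksi, pewza → peakwza) insert -ak- after the first vowel.
The other pattern: stems ending in a consonant add -en.
So gumba → guakmba.

guakmba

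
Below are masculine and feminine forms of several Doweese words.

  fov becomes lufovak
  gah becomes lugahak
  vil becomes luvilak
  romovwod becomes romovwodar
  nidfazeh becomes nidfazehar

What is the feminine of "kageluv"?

kageluvar

gah and nidfazeh both end in -h yet inflect differently (lugahak, nidfazehar), so the final letter is not what conditions the rule; the number of vowels is.
"kageluv" has 3 vowels. The stems with 3 vowels (romovwod → romovwodar, nidfazeh → nidfazehar) add -ar.
So kageluv → kageluvar.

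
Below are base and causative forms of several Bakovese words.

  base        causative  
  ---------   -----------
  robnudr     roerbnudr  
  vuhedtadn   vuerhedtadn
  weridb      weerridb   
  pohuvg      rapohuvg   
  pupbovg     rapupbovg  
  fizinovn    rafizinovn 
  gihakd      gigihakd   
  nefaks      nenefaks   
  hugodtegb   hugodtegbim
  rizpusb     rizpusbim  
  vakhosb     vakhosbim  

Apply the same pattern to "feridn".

"feridn" has second-to-last letter 'd'. The stems whose second-to-last letter is 'd' (robnudr → roerbnudr, vuhedtadn → vuerhedtadn, weridb → weerridb) insert -er- after the first vowel.
The other patterns: stems whose second-to-last letter is 'v' add the prefix ra-; stems whose second-to-last letter is 'k' repeat the first consonant+vowel as a prefix; stems whose second-to-last letter is 'g' or 's' add -im.
So feridn → feerridn.

feerridn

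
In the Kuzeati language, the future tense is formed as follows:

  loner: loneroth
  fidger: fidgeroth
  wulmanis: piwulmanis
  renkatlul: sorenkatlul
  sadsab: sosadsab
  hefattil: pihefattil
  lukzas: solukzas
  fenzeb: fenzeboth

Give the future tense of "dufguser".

hefattil and renkatlul both end in -l yet inflect differently (pihefattil, sorenkatlul), so the final letter is not what conditions the rule; the last vowel is.
"dufguser" has last vowel 'e'. The stems whose last vowel is 'e' (fenzeb → fenzeboth, fidger → fidgeroth, loner → loneroth) add -oth.
So dufguser → dufguseroth.

dufguseroth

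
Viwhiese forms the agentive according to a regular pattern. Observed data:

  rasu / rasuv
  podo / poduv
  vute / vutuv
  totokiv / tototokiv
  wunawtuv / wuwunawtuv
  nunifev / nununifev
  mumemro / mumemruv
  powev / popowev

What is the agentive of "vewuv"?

vute and nunifev both have last vowel 'e' yet inflect differently (vutuv, nununifev), so the last vowel is not what conditions the rule; whether the stem ends in a vowel or a consonant is.
"vewuv" ends in a consonant. The stems ending in a consonant (nunifev → nununifev, powev → popowev, wunawtuv → wuwunawtuv) repeat the first consonant+vowel as a prefix.
So vewuv → vevewuv.

vevewuv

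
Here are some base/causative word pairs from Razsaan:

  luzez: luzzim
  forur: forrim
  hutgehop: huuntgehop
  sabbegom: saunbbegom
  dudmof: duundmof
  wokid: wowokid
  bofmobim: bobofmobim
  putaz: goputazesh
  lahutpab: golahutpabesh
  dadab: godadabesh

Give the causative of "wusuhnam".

sabbegom and bofmobim both end in -m yet inflect differently (saunbbegom, bobofmobim), so the final letter is not what conditions the rule; the last vowel is.
"wusuhnam" has last vowel 'a'. The stems whose last vowel is 'a' (putaz → goputazesh, lahutpab → golahutpabesh, dadab → godadabesh) add go- … -esh around the stem.
The other patterns: stems whose last vowel is 'e' or 'u' delete the last vowel and add -im; stems whose last vowel is 'o' insert -un- after the first vowel; stems whose last vowel is 'i' repeat the first consonant+vowel as a prefix.
So wusuhnam → gowusuhnamesh.

gowusuhnamesh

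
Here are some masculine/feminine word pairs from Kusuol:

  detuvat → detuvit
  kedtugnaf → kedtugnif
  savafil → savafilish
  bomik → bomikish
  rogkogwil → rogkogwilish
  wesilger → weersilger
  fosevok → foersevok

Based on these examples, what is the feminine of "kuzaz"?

kuziz

"kuzaz" has last vowel 'a'. The stems whose last vowel is 'a' (detuvat → detuvit, kedtugnaf → kedtugnif) change the last vowel to 'i'.
The other patterns: stems whose last vowel is 'i' add -ish; stems whose last vowel is 'e' or 'o' insert -er- after the first vowel.
So kuzaz → kuziz.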